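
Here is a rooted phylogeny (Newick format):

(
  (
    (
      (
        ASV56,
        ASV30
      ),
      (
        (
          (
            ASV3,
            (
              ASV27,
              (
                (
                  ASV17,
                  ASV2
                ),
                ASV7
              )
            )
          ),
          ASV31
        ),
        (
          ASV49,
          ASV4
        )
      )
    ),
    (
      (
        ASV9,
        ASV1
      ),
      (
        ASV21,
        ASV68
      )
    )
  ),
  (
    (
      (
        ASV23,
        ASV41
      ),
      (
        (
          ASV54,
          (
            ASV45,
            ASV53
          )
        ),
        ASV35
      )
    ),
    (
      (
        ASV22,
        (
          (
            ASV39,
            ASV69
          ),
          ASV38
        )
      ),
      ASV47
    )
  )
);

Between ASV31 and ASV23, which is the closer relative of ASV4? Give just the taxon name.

ASV31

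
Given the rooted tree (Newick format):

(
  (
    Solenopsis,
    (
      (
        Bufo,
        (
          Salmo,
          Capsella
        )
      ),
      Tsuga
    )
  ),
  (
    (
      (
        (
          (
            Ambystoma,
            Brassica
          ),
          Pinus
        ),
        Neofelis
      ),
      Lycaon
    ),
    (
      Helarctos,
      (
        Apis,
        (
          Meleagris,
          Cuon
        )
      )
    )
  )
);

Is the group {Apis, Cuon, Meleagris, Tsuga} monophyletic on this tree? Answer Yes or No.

No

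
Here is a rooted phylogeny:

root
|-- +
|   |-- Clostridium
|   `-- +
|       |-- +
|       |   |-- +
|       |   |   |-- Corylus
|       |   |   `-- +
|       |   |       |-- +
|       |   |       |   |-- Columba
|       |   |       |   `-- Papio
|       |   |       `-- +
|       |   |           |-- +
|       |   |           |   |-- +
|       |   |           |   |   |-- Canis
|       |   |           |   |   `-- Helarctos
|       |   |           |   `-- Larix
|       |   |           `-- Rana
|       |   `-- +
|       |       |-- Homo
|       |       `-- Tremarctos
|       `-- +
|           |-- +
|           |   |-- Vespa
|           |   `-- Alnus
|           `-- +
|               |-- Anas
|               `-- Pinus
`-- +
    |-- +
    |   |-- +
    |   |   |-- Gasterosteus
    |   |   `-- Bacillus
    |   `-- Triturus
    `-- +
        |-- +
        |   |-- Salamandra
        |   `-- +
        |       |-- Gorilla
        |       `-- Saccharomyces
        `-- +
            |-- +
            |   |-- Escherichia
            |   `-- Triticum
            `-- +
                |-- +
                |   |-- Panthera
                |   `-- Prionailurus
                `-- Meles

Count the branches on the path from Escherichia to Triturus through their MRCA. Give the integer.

6

The MRCA of Escherichia and Triturus is the node subtending (((Gasterosteus,Bacillus),Triturus),((Salamandra,(Gorilla,Saccharomyces)),((Escherichia,Triticum),((Panthera,Prionailurus),Meles)))).
From Escherichia up to that node: 4 branches. From Triturus up to the same node: 2 branches. Total: 4 + 2 = 6.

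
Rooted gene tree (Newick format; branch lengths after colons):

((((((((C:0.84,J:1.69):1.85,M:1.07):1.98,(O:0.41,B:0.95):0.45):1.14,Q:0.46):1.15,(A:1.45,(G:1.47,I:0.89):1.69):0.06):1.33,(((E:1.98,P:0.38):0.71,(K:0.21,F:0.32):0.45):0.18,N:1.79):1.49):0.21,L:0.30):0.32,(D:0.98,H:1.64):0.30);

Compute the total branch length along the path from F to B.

7.46

The path runs F → … → MRCA → … → B; the MRCA is the node subtending ((((((C,J),M),(O,B)),Q),(A,(G,I))),(((E,P),(K,F)),N)).
Branch lengths along that path: 0.32 + 0.45 + 0.18 + 1.49 + 1.33 + 1.15 + 1.14 + 0.45 + 0.95 = 7.46.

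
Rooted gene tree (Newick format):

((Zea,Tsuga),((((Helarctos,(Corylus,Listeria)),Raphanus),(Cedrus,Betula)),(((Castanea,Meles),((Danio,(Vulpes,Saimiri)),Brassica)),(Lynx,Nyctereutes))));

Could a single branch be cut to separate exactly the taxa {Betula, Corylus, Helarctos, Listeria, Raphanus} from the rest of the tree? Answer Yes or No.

No

The MRCA of the listed taxa subtends (((Helarctos,(Corylus,Listeria)),Raphanus),(Cedrus,Betula)).
That clade also contains Cedrus, which is not in the proposed group, so the group is not monophyletic.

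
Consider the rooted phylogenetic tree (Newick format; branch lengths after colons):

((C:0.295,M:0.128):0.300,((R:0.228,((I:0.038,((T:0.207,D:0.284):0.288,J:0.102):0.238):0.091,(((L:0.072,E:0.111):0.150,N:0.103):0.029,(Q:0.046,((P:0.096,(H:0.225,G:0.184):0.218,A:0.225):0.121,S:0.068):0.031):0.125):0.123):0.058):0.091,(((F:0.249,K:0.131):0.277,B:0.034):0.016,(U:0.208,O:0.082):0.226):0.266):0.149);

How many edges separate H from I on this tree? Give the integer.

8

The MRCA of H and I is the node subtending ((I,((T,D),J)),(((L,E),N),(Q,((P,(H,G),A),S)))).
From H up to that node: 6 branches. From I up to the same node: 2 branches. Total: 6 + 2 = 8.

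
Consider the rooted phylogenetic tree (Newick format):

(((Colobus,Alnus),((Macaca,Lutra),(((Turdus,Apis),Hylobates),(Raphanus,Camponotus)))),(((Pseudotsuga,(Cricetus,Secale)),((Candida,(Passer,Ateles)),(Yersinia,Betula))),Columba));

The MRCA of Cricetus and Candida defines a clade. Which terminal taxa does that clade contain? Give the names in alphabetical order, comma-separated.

Tracing Cricetus: it sits inside (Cricetus,Secale).
Tracing Candida: it sits inside (Candida,(Passer,Ateles)).
The smallest clade enclosing both is ((Pseudotsuga,(Cricetus,Secale)),((Candida,(Passer,Ateles)),(Yersinia,Betula))); the answer is its 8 terminal taxa in alphabetical order.

Ateles, Betula, Candida, Cricetus, Passer, Pseudotsuga, Secale, Yersinia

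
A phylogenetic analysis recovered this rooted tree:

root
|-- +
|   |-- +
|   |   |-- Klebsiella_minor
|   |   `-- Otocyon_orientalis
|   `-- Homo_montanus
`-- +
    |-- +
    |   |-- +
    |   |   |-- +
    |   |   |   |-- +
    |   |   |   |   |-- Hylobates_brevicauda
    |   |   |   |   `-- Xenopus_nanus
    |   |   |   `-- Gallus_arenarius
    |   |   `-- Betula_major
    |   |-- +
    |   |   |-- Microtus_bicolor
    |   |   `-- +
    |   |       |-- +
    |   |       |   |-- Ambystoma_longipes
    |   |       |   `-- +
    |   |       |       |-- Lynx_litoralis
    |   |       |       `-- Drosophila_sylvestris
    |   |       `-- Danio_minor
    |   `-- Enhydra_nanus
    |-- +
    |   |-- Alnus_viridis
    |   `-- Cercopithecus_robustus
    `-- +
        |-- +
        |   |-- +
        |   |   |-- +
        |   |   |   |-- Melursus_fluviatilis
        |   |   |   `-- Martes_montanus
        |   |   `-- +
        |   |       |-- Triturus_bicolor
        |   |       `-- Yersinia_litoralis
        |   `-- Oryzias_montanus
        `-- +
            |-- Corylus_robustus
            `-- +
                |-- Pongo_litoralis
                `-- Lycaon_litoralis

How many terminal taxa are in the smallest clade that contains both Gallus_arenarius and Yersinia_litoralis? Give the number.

20

The MRCA of Gallus_arenarius and Yersinia_litoralis is the node subtending (((((Hylobates_brevicauda,Xenopus_nanus),Gallus_arenarius),Betula_major),(Microtus_bicolor,((Ambystoma_longipes,(Lynx_litoralis,Drosophila_sylvestris)),Danio_minor)),Enhydra_nanus),(Alnus_viridis,Cercopithecus_robustus),((((Melursus_fluviatilis,Martes_montanus),(Triturus_bicolor,Yersinia_litoralis)),Oryzias_montanus),(Corylus_robustus,(Pongo_litoralis,Lycaon_litoralis)))).
That clade contains 20 terminal taxa: Alnus_viridis, Ambystoma_longipes, Betula_major, Cercopithecus_robustus, Corylus_robustus, Danio_minor, Drosophila_sylvestris, Enhydra_nanus, Gallus_arenarius, Hylobates_brevicauda, Lycaon_litoralis, Lynx_litoralis, Martes_montanus, Melursus_fluviatilis, Microtus_bicolor, Oryzias_montanus, Pongo_litoralis, Triturus_bicolor, Xenopus_nanus, Yersinia_litoralis.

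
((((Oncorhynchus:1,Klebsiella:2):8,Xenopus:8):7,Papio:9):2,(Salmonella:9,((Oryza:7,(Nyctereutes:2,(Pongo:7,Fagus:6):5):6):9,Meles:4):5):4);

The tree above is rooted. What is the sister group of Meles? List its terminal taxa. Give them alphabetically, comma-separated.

Fagus, Nyctereutes, Oryza, Pongo

Meles attaches to the tree at the node subtending ((Oryza,(Nyctereutes,(Pongo,Fagus))),Meles).
The other lineage descending from that same node — the sister group — is (Oryza,(Nyctereutes,(Pongo,Fagus))); its 4 tips in alphabetical order are the answer.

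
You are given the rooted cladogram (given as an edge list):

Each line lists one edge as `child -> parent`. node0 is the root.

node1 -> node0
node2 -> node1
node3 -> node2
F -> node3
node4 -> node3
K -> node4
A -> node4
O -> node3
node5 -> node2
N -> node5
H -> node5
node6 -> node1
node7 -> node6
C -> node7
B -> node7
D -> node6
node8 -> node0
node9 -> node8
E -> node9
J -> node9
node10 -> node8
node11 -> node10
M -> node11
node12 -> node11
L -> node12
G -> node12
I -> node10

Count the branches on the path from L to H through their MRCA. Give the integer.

9

The MRCA of L and H is the root of the tree.
From L up to that node: 5 branches. From H up to the same node: 4 branches. Total: 5 + 4 = 9.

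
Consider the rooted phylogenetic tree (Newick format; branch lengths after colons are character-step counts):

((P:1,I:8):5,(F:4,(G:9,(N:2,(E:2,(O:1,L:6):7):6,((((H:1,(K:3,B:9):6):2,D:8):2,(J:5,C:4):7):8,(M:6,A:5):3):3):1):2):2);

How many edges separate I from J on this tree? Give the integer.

The MRCA of I and J is the root of the tree.
From I up to that node: 2 branches. From J up to the same node: 7 branches. Total: 2 + 7 = 9.

9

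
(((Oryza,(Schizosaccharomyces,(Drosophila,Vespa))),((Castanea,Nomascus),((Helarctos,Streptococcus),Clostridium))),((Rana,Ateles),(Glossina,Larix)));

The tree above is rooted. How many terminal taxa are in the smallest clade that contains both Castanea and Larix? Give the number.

The MRCA of Castanea and Larix is the root, so the clade is the entire tree.
That clade contains 13 terminal taxa: Ateles, Castanea, Clostridium, Drosophila, Glossina, Helarctos, Larix, Nomascus, Oryza, Rana, Schizosaccharomyces, Streptococcus, Vespa.

13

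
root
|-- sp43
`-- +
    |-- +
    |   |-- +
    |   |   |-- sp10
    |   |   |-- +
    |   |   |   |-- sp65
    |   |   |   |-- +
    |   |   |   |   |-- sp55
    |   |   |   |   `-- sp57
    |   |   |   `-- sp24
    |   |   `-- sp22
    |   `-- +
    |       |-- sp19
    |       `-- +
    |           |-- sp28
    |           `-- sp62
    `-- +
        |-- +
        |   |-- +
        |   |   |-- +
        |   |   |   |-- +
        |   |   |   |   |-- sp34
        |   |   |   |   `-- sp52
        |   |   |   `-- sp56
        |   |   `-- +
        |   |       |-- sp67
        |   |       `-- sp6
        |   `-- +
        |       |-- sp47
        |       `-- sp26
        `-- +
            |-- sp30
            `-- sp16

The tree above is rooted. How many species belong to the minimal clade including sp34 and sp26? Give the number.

The MRCA of sp34 and sp26 is the node subtending ((((sp34,sp52),sp56),(sp67,sp6)),(sp47,sp26)).
That clade contains 7 terminal taxa: sp26, sp34, sp47, sp52, sp56, sp6, sp67.

7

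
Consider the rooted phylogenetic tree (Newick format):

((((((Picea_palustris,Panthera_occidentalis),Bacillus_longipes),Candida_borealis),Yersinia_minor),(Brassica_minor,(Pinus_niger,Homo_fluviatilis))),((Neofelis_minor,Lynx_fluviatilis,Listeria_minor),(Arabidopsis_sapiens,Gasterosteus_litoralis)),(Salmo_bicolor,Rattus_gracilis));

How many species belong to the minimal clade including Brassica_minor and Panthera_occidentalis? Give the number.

The MRCA of Brassica_minor and Panthera_occidentalis is the node subtending (((((Picea_palustris,Panthera_occidentalis),Bacillus_longipes),Candida_borealis),Yersinia_minor),(Brassica_minor,(Pinus_niger,Homo_fluviatilis))).
That clade contains 8 terminal taxa: Bacillus_longipes, Brassica_minor, Candida_borealis, Homo_fluviatilis, Panthera_occidentalis, Picea_palustris, Pinus_niger, Yersinia_minor.

8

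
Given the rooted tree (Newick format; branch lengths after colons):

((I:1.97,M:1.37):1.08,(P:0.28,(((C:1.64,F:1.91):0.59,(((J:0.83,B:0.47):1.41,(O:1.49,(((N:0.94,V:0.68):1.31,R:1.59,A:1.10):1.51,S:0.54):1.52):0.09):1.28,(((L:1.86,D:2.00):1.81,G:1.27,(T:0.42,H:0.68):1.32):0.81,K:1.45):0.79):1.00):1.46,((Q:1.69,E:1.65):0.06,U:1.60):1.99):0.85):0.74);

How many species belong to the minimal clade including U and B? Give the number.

19

The MRCA of U and B is the node subtending (((C,F),(((J,B),(O,(((N,V),R,A),S))),(((L,D),G,(T,H)),K))),((Q,E),U)).
That clade contains 19 terminal taxa: A, B, C, D, E, F, G, H, J, K, L, N, O, Q, R, S, T, U, V.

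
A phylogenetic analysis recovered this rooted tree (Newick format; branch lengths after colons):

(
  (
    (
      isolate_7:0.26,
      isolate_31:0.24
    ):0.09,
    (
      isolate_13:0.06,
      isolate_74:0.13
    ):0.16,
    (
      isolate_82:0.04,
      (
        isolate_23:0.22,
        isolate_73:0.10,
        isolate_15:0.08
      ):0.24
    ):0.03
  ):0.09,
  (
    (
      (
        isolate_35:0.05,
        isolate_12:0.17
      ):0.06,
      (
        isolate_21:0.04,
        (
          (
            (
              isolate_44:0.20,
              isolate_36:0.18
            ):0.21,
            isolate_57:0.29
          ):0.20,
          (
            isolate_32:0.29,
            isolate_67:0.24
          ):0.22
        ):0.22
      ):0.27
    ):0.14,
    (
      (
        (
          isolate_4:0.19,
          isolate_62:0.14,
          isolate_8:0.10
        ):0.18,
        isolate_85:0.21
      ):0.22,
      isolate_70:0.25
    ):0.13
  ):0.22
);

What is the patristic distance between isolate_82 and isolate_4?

The path runs isolate_82 → … → MRCA → … → isolate_4; the MRCA is the root of the tree.
Branch lengths along that path: 0.04 + 0.03 + 0.09 + 0.22 + 0.13 + 0.22 + 0.18 + 0.19 = 1.10.

1.10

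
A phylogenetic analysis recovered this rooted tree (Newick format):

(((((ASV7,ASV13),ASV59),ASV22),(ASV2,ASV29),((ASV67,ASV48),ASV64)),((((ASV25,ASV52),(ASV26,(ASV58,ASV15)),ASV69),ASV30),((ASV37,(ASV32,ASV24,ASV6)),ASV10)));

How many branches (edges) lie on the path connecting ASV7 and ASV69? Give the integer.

9

The MRCA of ASV7 and ASV69 is the root of the tree.
From ASV7 up to that node: 5 branches. From ASV69 up to the same node: 4 branches. Total: 5 + 4 = 9.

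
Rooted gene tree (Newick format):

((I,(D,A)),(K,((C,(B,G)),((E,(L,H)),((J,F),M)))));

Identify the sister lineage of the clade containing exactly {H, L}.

E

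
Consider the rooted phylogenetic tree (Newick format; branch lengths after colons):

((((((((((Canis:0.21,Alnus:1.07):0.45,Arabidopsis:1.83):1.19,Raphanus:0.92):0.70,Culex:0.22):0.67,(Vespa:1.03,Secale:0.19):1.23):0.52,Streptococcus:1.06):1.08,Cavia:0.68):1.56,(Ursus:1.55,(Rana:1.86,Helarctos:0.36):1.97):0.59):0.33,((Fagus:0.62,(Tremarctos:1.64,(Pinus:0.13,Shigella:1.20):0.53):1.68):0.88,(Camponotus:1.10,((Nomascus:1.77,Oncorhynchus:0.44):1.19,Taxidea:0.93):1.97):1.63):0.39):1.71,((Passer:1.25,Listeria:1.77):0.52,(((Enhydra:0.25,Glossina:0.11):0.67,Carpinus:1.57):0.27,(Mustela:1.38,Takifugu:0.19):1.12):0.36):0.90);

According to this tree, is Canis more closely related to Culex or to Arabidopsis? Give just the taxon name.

Arabidopsis

The MRCA of Canis and Arabidopsis subtends ((Canis,Alnus),Arabidopsis) (3 taxa).
The MRCA of Canis and Culex subtends ((((Canis,Alnus),Arabidopsis),Raphanus),Culex) (5 taxa).
The first is nested inside the second, so Canis shares a more recent common ancestor with Arabidopsis.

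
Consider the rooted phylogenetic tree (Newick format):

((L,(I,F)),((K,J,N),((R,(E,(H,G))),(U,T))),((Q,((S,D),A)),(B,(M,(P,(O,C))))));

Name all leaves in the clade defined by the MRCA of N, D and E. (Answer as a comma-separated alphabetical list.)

A, B, C, D, E, F, G, H, I, J, K, L, M, N, O, P, Q, R, S, T, U

Tracing N: it sits inside (K,J,N).
Tracing D: it sits inside (S,D).
Tracing E: it sits inside (E,(H,G)).
The smallest clade enclosing all 3 is the whole tree (their MRCA is the root), so the answer is all 21 tips in alphabetical order.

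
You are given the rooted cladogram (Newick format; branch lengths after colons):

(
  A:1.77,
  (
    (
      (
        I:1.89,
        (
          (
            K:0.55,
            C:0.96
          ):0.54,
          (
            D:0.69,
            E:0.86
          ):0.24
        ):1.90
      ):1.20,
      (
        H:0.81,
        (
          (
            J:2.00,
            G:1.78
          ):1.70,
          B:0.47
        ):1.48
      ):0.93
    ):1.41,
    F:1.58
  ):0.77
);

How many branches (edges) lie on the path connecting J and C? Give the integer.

8

The MRCA of J and C is the node subtending ((I,((K,C),(D,E))),(H,((J,G),B))).
From J up to that node: 4 branches. From C up to the same node: 4 branches. Total: 4 + 4 = 8.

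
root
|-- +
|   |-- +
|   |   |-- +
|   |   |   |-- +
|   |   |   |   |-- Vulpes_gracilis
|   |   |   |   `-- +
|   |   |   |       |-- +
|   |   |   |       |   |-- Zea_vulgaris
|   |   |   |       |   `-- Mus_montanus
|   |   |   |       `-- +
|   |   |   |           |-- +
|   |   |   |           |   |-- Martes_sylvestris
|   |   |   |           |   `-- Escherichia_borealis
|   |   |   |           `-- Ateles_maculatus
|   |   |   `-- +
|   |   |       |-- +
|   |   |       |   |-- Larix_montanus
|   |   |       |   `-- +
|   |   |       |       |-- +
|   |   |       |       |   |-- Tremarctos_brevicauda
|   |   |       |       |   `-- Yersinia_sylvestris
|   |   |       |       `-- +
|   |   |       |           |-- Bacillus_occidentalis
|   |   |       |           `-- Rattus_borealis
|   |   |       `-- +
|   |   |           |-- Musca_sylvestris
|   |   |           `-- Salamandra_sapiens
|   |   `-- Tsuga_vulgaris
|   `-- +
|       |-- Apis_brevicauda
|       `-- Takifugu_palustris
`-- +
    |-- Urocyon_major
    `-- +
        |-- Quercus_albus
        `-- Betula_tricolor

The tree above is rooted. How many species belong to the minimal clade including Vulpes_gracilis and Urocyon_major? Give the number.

19

The MRCA of Vulpes_gracilis and Urocyon_major is the root, so the clade is the entire tree.
That clade contains 19 terminal taxa: Apis_brevicauda, Ateles_maculatus, Bacillus_occidentalis, Betula_tricolor, Escherichia_borealis, Larix_montanus, Martes_sylvestris, Mus_montanus, Musca_sylvestris, Quercus_albus, Rattus_borealis, Salamandra_sapiens, Takifugu_palustris, Tremarctos_brevicauda, Tsuga_vulgaris, Urocyon_major, Vulpes_gracilis, Yersinia_sylvestris, Zea_vulgaris.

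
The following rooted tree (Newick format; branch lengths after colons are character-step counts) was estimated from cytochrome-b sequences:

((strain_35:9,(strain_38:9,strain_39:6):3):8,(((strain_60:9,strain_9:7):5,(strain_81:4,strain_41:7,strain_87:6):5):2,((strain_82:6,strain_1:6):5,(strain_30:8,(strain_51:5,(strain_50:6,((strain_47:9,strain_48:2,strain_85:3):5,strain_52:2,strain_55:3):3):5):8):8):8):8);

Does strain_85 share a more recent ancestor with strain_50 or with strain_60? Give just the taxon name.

strain_50

The MRCA of strain_85 and strain_50 subtends (strain_50,((strain_47,strain_48,strain_85),strain_52,strain_55)) (6 taxa).
The MRCA of strain_85 and strain_60 subtends (((strain_60,strain_9),(strain_81,strain_41,strain_87)),((strain_82,strain_1),(strain_30,(strain_51,(strain_50,((strain_47,strain_48,strain_85),strain_52,strain_55)))))) (15 taxa).
The first is nested inside the second, so strain_85 shares a more recent common ancestor with strain_50.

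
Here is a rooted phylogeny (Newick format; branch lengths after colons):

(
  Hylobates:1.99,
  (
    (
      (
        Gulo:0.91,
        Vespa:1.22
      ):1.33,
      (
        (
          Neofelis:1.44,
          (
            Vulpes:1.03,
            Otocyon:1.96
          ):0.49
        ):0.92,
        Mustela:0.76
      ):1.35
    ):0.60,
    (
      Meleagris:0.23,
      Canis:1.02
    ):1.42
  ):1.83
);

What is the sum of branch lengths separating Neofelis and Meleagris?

5.96

The path runs Neofelis → … → MRCA → … → Meleagris; the MRCA is the node subtending (((Gulo,Vespa),((Neofelis,(Vulpes,Otocyon)),Mustela)),(Meleagris,Canis)).
Branch lengths along that path: 1.44 + 0.92 + 1.35 + 0.60 + 1.42 + 0.23 = 5.96.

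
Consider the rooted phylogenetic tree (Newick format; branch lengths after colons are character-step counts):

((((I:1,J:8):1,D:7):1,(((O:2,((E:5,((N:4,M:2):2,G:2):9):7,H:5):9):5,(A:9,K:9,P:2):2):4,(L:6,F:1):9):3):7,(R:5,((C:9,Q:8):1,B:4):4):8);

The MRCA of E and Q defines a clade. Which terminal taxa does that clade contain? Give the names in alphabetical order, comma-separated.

A, B, C, D, E, F, G, H, I, J, K, L, M, N, O, P, Q, R

Tracing E: it sits inside (E,((N,M),G)).
Tracing Q: it sits inside (C,Q).
The smallest clade enclosing both is the whole tree (their MRCA is the root), so the answer is all 18 tips in alphabetical order.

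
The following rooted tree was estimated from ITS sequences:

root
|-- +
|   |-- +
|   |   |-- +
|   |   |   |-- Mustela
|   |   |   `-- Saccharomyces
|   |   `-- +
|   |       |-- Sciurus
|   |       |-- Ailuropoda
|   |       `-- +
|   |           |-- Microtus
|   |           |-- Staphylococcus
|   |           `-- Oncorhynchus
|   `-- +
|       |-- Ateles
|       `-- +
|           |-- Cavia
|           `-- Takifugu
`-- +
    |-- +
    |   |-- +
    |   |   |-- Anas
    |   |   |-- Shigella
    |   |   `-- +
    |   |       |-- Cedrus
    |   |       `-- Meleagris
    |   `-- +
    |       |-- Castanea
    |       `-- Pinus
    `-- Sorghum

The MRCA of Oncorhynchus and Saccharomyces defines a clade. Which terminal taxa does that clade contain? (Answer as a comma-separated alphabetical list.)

Tracing Oncorhynchus: it sits inside (Microtus,Staphylococcus,Oncorhynchus).
Tracing Saccharomyces: it sits inside (Mustela,Saccharomyces).
The smallest clade enclosing both is ((Mustela,Saccharomyces),(Sciurus,Ailuropoda,(Microtus,Staphylococcus,Oncorhynchus))); the answer is its 7 terminal taxa in alphabetical order.

Ailuropoda, Microtus, Mustela, Oncorhynchus, Saccharomyces, Sciurus, Staphylococcus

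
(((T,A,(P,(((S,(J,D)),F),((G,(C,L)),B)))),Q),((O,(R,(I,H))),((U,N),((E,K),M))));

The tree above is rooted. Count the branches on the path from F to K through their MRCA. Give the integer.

The MRCA of F and K is the root of the tree.
From F up to that node: 6 branches. From K up to the same node: 5 branches. Total: 6 + 5 = 11.

11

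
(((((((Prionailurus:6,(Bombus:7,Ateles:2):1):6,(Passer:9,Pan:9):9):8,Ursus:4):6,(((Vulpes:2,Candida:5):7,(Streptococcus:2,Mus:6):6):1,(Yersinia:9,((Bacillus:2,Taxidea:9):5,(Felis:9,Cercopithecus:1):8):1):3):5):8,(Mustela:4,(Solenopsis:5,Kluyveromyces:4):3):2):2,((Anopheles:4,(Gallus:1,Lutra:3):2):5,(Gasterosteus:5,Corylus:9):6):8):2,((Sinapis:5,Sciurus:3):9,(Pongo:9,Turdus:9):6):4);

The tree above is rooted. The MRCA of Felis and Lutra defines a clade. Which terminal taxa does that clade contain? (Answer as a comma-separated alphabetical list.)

Anopheles, Ateles, Bacillus, Bombus, Candida, Cercopithecus, Corylus, Felis, Gallus, Gasterosteus, Kluyveromyces, Lutra, Mus, Mustela, Pan, Passer, Prionailurus, Solenopsis, Streptococcus, Taxidea, Ursus, Vulpes, Yersinia

Tracing Felis: it sits inside (Felis,Cercopithecus).
Tracing Lutra: it sits inside (Gallus,Lutra).
The smallest clade enclosing both is ((((((Prionailurus,(Bombus,Ateles)),(Passer,Pan)),Ursus),(((Vulpes,Candida),(Streptococcus,Mus)),(Yersinia,((Bacillus,Taxidea),(Felis,Cercopithecus))))),(Mustela,(Solenopsis,Kluyveromyces))),((Anopheles,(Gallus,Lutra)),(Gasterosteus,Corylus))); the answer is its 23 terminal taxa in alphabetical order.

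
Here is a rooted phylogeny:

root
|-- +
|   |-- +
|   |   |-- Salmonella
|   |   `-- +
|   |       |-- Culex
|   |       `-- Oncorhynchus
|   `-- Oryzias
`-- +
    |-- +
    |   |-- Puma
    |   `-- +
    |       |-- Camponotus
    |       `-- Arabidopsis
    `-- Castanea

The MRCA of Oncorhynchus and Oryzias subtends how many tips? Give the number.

The MRCA of Oncorhynchus and Oryzias is the node subtending ((Salmonella,(Culex,Oncorhynchus)),Oryzias).
That clade contains 4 terminal taxa: Culex, Oncorhynchus, Oryzias, Salmonella.

4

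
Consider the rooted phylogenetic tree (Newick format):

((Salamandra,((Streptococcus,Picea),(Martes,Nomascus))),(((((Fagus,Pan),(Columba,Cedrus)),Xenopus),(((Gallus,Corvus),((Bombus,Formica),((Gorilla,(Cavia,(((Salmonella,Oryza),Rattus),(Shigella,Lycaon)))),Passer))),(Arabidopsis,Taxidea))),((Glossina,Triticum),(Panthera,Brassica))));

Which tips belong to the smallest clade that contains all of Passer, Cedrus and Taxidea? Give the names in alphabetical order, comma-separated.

Tracing Passer: it sits inside ((Gorilla,(Cavia,(((Salmonella,Oryza),Rattus),(Shigella,Lycaon)))),Passer).
Tracing Cedrus: it sits inside (Columba,Cedrus).
Tracing Taxidea: it sits inside (Arabidopsis,Taxidea).
The smallest clade enclosing all 3 is ((((Fagus,Pan),(Columba,Cedrus)),Xenopus),(((Gallus,Corvus),((Bombus,Formica),((Gorilla,(Cavia,(((Salmonella,Oryza),Rattus),(Shigella,Lycaon)))),Passer))),(Arabidopsis,Taxidea))); the answer is its 19 terminal taxa in alphabetical order.

Arabidopsis, Bombus, Cavia, Cedrus, Columba, Corvus, Fagus, Formica, Gallus, Gorilla, Lycaon, Oryza, Pan, Passer, Rattus, Salmonella, Shigella, Taxidea, Xenopus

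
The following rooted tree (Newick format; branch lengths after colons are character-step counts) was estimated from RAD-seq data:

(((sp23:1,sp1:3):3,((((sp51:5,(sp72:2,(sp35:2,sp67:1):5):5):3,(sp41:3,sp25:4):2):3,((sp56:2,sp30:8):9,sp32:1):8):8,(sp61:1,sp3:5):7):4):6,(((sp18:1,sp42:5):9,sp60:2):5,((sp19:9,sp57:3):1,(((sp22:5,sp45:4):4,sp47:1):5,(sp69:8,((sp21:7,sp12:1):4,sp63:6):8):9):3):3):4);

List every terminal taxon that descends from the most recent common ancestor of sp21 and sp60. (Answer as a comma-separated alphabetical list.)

sp12, sp18, sp19, sp21, sp22, sp42, sp45, sp47, sp57, sp60, sp63, sp69

Tracing sp21: it sits inside (sp21,sp12).
Tracing sp60: it sits inside ((sp18,sp42),sp60).
The smallest clade enclosing both is (((sp18,sp42),sp60),((sp19,sp57),(((sp22,sp45),sp47),(sp69,((sp21,sp12),sp63))))); the answer is its 12 terminal taxa in alphabetical order.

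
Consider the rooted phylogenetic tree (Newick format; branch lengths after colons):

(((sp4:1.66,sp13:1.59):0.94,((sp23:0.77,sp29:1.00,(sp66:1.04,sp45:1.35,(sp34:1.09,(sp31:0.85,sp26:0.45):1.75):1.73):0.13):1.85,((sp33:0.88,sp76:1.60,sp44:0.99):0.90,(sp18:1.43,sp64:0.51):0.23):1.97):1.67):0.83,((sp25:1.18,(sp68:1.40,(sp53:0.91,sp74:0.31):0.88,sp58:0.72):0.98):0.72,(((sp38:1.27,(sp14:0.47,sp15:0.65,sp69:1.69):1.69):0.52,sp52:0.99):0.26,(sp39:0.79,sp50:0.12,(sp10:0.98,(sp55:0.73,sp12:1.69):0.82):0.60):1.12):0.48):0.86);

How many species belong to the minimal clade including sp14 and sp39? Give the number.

The MRCA of sp14 and sp39 is the node subtending (((sp38,(sp14,sp15,sp69)),sp52),(sp39,sp50,(sp10,(sp55,sp12)))).
That clade contains 10 terminal taxa: sp10, sp12, sp14, sp15, sp38, sp39, sp50, sp52, sp55, sp69.

10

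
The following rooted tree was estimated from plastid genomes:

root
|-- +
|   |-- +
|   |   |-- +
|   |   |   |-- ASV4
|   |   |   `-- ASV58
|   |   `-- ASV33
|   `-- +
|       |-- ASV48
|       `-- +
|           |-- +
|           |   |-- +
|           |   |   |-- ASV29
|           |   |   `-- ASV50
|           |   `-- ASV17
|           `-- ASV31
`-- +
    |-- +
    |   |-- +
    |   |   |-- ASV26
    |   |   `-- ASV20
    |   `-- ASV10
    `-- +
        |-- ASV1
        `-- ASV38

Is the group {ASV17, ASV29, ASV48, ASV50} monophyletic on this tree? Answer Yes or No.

No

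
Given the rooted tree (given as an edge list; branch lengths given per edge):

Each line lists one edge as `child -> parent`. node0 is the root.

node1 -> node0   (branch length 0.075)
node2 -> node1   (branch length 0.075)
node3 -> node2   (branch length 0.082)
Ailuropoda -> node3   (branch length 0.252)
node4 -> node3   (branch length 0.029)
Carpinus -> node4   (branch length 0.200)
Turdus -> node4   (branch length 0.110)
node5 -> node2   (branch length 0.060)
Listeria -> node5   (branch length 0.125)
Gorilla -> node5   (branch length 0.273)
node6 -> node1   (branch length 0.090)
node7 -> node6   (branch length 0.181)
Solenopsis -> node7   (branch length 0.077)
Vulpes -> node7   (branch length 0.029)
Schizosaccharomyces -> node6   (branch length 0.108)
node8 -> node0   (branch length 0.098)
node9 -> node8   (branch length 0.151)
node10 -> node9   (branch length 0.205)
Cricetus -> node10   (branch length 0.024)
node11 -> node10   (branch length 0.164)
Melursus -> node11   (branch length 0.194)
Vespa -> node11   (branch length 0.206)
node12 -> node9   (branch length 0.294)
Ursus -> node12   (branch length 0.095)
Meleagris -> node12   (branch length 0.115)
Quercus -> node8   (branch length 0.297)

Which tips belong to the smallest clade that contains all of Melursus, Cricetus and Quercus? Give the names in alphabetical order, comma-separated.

Tracing Melursus: it sits inside (Melursus,Vespa).
Tracing Cricetus: it sits inside (Cricetus,(Melursus,Vespa)).
Tracing Quercus: it sits inside (((Cricetus,(Melursus,Vespa)),(Ursus,Meleagris)),Quercus).
The smallest clade enclosing all 3 is (((Cricetus,(Melursus,Vespa)),(Ursus,Meleagris)),Quercus); the answer is its 6 terminal taxa in alphabetical order.

Cricetus, Meleagris, Melursus, Quercus, Ursus, Vespa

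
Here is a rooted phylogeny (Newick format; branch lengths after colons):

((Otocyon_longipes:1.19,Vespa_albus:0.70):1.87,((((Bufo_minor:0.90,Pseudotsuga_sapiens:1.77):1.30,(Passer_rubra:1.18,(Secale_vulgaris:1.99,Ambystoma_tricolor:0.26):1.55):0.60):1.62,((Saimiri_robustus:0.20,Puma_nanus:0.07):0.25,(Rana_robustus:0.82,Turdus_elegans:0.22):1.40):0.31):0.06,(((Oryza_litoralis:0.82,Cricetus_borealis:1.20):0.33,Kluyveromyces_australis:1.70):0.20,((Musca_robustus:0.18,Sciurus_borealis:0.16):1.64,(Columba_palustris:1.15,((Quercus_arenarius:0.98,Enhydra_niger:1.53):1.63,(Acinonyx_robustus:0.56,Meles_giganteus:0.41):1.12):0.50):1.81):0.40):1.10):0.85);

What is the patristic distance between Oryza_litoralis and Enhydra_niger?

The path runs Oryza_litoralis → … → MRCA → … → Enhydra_niger; the MRCA is the node subtending (((Oryza_litoralis,Cricetus_borealis),Kluyveromyces_australis),((Musca_robustus,Sciurus_borealis),(Columba_palustris,((Quercus_arenarius,Enhydra_niger),(Acinonyx_robustus,Meles_giganteus))))).
Branch lengths along that path: 0.82 + 0.33 + 0.20 + 0.40 + 1.81 + 0.50 + 1.63 + 1.53 = 7.22.

7.22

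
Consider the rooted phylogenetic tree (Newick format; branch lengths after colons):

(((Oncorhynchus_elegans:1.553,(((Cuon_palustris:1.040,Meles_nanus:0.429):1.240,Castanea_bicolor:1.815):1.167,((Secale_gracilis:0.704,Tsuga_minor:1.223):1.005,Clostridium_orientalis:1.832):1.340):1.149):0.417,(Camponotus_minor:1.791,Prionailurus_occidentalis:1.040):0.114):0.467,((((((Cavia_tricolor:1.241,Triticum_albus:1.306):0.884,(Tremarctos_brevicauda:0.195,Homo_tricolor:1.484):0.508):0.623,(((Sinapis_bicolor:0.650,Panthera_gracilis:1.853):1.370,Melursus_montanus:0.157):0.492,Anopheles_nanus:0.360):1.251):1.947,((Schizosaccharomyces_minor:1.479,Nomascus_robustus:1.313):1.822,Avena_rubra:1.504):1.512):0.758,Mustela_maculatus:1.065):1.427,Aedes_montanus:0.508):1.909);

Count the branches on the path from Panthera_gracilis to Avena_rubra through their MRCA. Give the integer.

7

The MRCA of Panthera_gracilis and Avena_rubra is the node subtending ((((Cavia_tricolor,Triticum_albus),(Tremarctos_brevicauda,Homo_tricolor)),(((Sinapis_bicolor,Panthera_gracilis),Melursus_montanus),Anopheles_nanus)),((Schizosaccharomyces_minor,Nomascus_robustus),Avena_rubra)).
From Panthera_gracilis up to that node: 5 branches. From Avena_rubra up to the same node: 2 branches. Total: 5 + 2 = 7.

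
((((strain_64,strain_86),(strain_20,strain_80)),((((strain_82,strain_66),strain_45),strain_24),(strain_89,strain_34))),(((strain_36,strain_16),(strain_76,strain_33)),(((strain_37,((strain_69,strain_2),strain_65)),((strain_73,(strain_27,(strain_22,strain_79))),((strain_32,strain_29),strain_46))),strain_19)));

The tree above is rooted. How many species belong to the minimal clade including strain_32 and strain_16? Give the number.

16

The MRCA of strain_32 and strain_16 is the node subtending (((strain_36,strain_16),(strain_76,strain_33)),(((strain_37,((strain_69,strain_2),strain_65)),((strain_73,(strain_27,(strain_22,strain_79))),((strain_32,strain_29),strain_46))),strain_19)).
That clade contains 16 terminal taxa: strain_16, strain_19, strain_2, strain_22, strain_27, strain_29, strain_32, strain_33, strain_36, strain_37, strain_46, strain_65, strain_69, strain_73, strain_76, strain_79.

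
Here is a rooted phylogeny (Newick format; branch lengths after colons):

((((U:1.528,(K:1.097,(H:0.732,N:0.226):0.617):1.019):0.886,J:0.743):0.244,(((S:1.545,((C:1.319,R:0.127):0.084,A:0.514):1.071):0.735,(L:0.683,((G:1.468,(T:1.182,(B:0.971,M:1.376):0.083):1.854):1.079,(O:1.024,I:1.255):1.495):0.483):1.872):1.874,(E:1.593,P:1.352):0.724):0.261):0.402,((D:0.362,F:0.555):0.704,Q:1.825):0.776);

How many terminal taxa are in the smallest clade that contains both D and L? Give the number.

The MRCA of D and L is the root, so the clade is the entire tree.
That clade contains 21 terminal taxa: A, B, C, D, E, F, G, H, I, J, K, L, M, N, O, P, Q, R, S, T, U.

21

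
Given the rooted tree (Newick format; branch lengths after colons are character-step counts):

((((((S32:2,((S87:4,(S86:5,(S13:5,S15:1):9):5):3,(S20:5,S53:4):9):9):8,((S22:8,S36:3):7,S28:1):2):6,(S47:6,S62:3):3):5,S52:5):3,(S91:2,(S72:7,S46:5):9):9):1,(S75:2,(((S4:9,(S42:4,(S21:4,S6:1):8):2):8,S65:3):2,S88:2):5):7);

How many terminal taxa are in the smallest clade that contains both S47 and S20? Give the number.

12

The MRCA of S47 and S20 is the node subtending (((S32,((S87,(S86,(S13,S15))),(S20,S53))),((S22,S36),S28)),(S47,S62)).
That clade contains 12 terminal taxa: S13, S15, S20, S22, S28, S32, S36, S47, S53, S62, S86, S87.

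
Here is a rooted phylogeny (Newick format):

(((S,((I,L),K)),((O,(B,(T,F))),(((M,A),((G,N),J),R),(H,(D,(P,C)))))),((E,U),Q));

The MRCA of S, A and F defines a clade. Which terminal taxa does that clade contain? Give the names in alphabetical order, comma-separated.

A, B, C, D, F, G, H, I, J, K, L, M, N, O, P, R, S, T

Tracing S: it sits inside (S,((I,L),K)).
Tracing A: it sits inside (M,A).
Tracing F: it sits inside (T,F).
The smallest clade enclosing all 3 is ((S,((I,L),K)),((O,(B,(T,F))),(((M,A),((G,N),J),R),(H,(D,(P,C)))))); the answer is its 18 terminal taxa in alphabetical order.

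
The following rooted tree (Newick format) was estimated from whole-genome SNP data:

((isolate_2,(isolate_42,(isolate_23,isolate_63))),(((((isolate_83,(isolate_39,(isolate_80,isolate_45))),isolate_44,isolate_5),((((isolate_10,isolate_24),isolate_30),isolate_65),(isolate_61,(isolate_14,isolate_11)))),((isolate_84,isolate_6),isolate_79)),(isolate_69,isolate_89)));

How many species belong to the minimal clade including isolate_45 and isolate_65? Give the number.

The MRCA of isolate_45 and isolate_65 is the node subtending (((isolate_83,(isolate_39,(isolate_80,isolate_45))),isolate_44,isolate_5),((((isolate_10,isolate_24),isolate_30),isolate_65),(isolate_61,(isolate_14,isolate_11)))).
That clade contains 13 terminal taxa: isolate_10, isolate_11, isolate_14, isolate_24, isolate_30, isolate_39, isolate_44, isolate_45, isolate_5, isolate_61, isolate_65, isolate_80, isolate_83.

13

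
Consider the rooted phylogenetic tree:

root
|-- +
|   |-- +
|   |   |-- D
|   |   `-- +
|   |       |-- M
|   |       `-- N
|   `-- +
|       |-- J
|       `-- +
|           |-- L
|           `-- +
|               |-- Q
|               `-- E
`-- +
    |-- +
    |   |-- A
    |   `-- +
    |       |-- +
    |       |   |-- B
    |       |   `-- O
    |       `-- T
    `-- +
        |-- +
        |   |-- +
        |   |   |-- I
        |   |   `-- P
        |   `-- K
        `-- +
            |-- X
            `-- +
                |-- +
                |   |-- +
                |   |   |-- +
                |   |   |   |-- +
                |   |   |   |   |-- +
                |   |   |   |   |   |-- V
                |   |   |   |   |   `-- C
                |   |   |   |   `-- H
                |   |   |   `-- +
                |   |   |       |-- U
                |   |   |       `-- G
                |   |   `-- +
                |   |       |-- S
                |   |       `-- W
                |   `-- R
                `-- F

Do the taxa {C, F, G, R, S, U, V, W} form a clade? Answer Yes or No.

No

The MRCA of the listed taxa subtends ((((((V,C),H),(U,G)),(S,W)),R),F).
That clade also contains H, which is not in the proposed group, so the group is not monophyletic.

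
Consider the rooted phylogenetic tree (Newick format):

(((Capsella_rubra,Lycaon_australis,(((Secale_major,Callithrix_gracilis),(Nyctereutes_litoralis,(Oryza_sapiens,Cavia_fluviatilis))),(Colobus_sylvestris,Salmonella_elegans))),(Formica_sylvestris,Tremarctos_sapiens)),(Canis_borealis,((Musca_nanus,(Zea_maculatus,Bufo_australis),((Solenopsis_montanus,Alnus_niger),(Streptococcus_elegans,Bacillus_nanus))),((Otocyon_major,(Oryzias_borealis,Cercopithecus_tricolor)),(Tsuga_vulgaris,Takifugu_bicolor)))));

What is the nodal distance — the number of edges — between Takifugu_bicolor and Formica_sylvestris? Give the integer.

The MRCA of Takifugu_bicolor and Formica_sylvestris is the root of the tree.
From Takifugu_bicolor up to that node: 5 branches. From Formica_sylvestris up to the same node: 3 branches. Total: 5 + 3 = 8.

8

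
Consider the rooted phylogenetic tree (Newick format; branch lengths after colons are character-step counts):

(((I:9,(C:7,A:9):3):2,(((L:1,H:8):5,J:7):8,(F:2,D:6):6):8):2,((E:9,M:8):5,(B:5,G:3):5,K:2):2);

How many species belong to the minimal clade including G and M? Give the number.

The MRCA of G and M is the node subtending ((E,M),(B,G),K).
That clade contains 5 terminal taxa: B, E, G, K, M.

5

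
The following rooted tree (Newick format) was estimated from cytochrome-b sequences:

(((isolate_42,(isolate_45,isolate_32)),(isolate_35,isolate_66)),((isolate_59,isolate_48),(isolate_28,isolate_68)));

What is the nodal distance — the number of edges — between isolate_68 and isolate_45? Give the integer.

The MRCA of isolate_68 and isolate_45 is the root of the tree.
From isolate_68 up to that node: 3 branches. From isolate_45 up to the same node: 4 branches. Total: 3 + 4 = 7.

7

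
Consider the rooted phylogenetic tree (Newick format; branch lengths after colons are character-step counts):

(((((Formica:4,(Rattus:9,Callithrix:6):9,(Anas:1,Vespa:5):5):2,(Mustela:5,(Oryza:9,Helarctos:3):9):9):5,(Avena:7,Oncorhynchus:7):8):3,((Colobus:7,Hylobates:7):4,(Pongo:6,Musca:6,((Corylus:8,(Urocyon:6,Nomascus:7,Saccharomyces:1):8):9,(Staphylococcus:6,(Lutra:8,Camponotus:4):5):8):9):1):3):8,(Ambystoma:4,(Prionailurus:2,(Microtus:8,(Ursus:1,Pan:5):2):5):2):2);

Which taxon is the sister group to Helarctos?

Helarctos attaches to the tree at the node subtending (Oryza,Helarctos).
The other lineage descending from that same node — the sister group — is the single tip Oryza.

Oryza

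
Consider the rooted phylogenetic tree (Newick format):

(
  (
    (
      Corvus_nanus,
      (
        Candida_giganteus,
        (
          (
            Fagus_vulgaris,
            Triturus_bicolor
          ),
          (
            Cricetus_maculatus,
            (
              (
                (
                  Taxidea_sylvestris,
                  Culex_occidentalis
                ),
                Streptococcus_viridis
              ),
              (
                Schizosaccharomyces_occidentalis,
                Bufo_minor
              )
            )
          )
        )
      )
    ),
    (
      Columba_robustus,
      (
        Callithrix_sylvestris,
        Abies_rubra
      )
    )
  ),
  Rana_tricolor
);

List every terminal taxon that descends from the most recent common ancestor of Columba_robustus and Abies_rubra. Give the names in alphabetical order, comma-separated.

Abies_rubra, Callithrix_sylvestris, Columba_robustus

Tracing Columba_robustus: it sits inside (Columba_robustus,(Callithrix_sylvestris,Abies_rubra)).
Tracing Abies_rubra: it sits inside (Callithrix_sylvestris,Abies_rubra).
The smallest clade enclosing both is (Columba_robustus,(Callithrix_sylvestris,Abies_rubra)); the answer is its 3 terminal taxa in alphabetical order.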